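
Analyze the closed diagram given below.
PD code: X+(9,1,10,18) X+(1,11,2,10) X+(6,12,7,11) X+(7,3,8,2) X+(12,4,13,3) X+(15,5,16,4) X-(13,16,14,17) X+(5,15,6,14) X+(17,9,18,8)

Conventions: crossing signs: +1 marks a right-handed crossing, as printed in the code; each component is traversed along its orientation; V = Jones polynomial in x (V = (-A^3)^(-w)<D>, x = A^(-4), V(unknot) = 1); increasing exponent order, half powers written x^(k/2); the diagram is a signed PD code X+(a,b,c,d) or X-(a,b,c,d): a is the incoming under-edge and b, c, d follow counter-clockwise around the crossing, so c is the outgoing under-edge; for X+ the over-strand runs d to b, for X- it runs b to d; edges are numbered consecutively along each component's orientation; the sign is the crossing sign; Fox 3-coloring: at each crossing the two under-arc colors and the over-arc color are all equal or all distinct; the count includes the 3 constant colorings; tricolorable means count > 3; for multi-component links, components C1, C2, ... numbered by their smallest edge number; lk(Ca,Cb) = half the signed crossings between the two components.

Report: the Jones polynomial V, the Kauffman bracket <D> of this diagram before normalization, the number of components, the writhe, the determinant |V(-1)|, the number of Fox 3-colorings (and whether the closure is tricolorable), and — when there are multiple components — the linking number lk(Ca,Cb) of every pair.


V = x^2 - x^3 + 2x^4 - 2x^5 + 3x^6 - 2x^7 + x^8 - x^9
<D> = A^-15 - A^-11 + 2A^-7 - 3A^-3 + 2A - 2A^5 + A^9 - A^13 (w = +7)
1 component over 9 crossings, w = +7
3 Fox colorings among 3^9, |V(-1)| = 13: not tricolorable
why: V spans 7 powers of x: at least 7 crossings in any diagram


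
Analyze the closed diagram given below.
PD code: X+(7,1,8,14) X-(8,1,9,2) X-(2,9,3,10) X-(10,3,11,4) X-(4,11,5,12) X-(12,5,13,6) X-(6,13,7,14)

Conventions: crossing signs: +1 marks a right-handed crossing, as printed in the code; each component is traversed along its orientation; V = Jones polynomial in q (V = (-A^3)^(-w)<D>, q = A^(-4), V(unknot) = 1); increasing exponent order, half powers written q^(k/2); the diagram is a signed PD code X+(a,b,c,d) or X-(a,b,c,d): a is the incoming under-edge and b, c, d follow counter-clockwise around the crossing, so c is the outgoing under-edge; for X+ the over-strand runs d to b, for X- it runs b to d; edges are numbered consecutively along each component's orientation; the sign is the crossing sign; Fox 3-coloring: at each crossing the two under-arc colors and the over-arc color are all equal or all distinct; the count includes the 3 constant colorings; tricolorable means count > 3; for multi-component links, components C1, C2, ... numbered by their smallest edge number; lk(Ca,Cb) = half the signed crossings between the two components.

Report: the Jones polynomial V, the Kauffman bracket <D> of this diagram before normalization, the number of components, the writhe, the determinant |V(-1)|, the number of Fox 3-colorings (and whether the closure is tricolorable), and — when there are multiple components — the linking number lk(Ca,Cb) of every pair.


Jones polynomial: V(q) = -q^-7 + q^-6 - q^-5 + q^-4 + q^-2
<D> = -A^-7 - A + A^5 - A^9 + A^13; writhe -5
components 1, writhe -5 (7 crossings)
3-colorings: 3 of 3^7, det 5 — not tricolorable
note: |V(-1)| = 5: so not tricolorable, since 3 does not divide 5


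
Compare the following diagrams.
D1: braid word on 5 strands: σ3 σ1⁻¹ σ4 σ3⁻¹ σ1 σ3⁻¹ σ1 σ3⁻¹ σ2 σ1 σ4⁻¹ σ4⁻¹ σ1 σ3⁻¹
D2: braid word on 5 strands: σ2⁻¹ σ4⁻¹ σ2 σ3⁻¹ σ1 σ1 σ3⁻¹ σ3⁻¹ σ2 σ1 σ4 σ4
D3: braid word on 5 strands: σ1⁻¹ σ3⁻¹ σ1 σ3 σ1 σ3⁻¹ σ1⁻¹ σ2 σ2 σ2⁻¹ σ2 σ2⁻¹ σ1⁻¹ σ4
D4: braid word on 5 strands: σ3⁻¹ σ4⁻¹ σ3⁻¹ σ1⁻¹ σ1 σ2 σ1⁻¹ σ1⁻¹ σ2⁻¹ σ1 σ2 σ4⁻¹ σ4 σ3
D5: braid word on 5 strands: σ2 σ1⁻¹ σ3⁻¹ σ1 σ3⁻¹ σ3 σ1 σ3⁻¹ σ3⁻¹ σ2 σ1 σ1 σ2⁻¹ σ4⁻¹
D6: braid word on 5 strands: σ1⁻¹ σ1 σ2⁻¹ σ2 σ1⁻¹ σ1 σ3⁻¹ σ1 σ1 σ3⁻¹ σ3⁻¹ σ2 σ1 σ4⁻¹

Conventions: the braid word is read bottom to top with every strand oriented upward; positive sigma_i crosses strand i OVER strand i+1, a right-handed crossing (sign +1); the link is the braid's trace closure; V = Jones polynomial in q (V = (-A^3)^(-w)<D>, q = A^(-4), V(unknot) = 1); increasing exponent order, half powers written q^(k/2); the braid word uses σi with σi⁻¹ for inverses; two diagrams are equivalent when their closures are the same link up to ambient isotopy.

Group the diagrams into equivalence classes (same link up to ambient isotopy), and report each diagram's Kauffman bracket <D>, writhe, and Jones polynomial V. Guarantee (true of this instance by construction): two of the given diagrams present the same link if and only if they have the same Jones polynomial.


classes: {D1, D2, D5, D6} | {D3} | {D4}
V(D1) = -q^-3 + q^-2 - q^-1 + 3 - q + q^2 - q^3  [14 crossings, <D> = -A^-12 + A^-8 - A^-4 + 3 - A^4 + A^8 - A^12, w = 0]
V(D2) = -q^-3 + q^-2 - q^-1 + 3 - q + q^2 - q^3  (w +2, c 12, <D> = -A^-6 + A^-2 - A^2 + 3A^6 - A^10 + A^14 - A^18)
D3 (bracket 1; 14 crossings at w = 0): V = 1
D4 (bracket A^-14 - A^-10 + A^-6 - A^-2 + A^2; 14 crossings at w = -2): V = q^-2 - q^-1 + 1 - q + q^2
D5 (bracket -A^-12 + A^-8 - A^-4 + 3 - A^4 + A^8 - A^12; 14 crossings at w = 0): V = -q^-3 + q^-2 - q^-1 + 3 - q + q^2 - q^3
V(D6) = -q^-3 + q^-2 - q^-1 + 3 - q + q^2 - q^3  (w 0, c 14, <D> = -A^-12 + A^-8 - A^-4 + 3 - A^4 + A^8 - A^12)
insight: comparing 6 Jones polynomials yields 3 groups


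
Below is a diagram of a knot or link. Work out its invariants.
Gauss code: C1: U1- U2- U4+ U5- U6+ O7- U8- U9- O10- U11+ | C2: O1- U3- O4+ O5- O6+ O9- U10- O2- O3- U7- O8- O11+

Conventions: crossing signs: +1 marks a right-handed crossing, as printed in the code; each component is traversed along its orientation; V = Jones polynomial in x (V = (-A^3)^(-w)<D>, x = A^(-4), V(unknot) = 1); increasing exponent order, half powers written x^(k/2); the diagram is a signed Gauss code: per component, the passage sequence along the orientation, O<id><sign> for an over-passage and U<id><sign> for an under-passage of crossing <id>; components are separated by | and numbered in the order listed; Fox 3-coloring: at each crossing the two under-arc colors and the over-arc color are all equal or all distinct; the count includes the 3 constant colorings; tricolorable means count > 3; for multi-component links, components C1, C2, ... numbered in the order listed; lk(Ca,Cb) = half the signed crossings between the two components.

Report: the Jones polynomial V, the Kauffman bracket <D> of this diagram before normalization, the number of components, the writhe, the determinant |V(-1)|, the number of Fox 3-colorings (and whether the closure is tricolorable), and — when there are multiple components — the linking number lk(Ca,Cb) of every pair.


V = -x^(-15/2) + 2x^(-13/2) - 2x^(-11/2) + 2x^(-9/2) - 3x^(-7/2) + x^(-5/2) - x^(-3/2)
<D> = A^-9 - A^-5 + 3A^-1 - 2A^3 + 2A^7 - 2A^11 + A^15 (w = -5)
2 components over 11 crossings, w = -5
lk(C1,C2): -2
9 Fox colorings among 3^11, |V(-1)| = 12: tricolorable
why: det 12 = |V(-1)|; divisible by 3, so tricolorable


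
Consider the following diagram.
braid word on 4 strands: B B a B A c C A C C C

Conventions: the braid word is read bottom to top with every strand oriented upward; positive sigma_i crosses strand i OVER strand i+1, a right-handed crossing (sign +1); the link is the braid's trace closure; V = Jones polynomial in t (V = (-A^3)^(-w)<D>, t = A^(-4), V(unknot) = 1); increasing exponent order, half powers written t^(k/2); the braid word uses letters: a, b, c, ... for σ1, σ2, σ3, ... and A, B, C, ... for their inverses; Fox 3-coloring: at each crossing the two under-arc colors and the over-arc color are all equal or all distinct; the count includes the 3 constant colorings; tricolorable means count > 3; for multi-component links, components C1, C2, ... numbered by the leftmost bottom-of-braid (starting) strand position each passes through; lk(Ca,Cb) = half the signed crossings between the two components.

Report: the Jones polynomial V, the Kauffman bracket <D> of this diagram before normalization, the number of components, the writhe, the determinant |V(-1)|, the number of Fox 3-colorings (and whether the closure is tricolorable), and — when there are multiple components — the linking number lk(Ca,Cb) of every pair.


Jones polynomial: V(t) = t^-10 - 2t^-9 + 2t^-8 - 4t^-7 + 4t^-6 - 3t^-5 + 3t^-4 - t^-3 + t^-2
<D> = -A^-13 + A^-9 - 3A^-5 + 3A^-1 - 4A^3 + 4A^7 - 2A^11 + 2A^15 - A^19; writhe -7
components 1, writhe -7 (11 crossings)
3-colorings: 9 of 3^11, det 21 — tricolorable
note: det 21 = |V(-1)|; divisible by 3, so tricolorable


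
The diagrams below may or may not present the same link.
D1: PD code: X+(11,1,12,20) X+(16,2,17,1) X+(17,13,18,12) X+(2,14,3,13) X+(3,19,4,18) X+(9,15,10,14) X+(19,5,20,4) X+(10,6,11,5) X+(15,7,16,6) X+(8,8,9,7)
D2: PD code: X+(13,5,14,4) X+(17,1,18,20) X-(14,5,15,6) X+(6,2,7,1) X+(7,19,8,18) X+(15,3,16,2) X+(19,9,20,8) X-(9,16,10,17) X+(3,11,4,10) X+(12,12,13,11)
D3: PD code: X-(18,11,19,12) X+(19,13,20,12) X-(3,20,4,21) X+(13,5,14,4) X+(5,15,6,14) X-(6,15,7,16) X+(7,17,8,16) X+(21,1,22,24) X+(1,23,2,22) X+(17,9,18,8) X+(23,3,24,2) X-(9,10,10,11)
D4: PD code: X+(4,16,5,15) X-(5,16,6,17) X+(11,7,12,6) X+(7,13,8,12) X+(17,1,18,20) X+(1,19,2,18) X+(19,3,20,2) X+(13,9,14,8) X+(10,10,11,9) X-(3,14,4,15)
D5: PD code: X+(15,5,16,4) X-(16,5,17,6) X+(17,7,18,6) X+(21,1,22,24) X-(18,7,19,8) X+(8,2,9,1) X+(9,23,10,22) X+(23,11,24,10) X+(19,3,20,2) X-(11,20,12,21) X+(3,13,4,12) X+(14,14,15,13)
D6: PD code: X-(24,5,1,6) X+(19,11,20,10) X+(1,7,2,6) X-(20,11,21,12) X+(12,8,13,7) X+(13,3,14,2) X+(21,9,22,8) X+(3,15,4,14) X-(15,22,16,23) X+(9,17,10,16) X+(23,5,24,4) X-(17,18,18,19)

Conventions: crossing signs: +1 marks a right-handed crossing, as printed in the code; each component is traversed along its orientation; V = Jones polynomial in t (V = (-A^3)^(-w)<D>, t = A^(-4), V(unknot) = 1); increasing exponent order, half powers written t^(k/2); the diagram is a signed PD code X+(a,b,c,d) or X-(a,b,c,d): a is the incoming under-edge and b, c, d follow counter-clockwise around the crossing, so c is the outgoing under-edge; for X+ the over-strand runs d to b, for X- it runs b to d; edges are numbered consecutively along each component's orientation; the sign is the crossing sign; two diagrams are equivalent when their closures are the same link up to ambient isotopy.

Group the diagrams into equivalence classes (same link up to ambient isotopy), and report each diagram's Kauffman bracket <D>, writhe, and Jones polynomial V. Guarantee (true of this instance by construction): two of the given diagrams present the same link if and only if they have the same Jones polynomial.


classes: {D1} | {D2, D5, D6} | {D3, D4}
V(D1) = t^3 + t^5 - t^8  [10 crossings, <D> = -A^-2 + A^10 + A^18, w = +10]
V(D2) = t - t^2 + 2t^3 - t^4 + t^5 - t^6  [10 crossings, <D> = -A^-6 + A^-2 - A^2 + 2A^6 - A^10 + A^14, w = +6]
V(D3) = t^2 + 2t^4 - 2t^5 + t^6 - 2t^7 + t^8  [12 crossings, <D> = A^-20 - 2A^-16 + A^-12 - 2A^-8 + 2A^-4 + A^4, w = +4]
V(D4) = t^2 + 2t^4 - 2t^5 + t^6 - 2t^7 + t^8  [10 crossings, <D> = A^-14 - 2A^-10 + A^-6 - 2A^-2 + 2A^2 + A^10, w = +6]
V(D5) = t - t^2 + 2t^3 - t^4 + t^5 - t^6  [12 crossings, <D> = -A^-6 + A^-2 - A^2 + 2A^6 - A^10 + A^14, w = +6]
V(D6) = t - t^2 + 2t^3 - t^4 + t^5 - t^6  [12 crossings, <D> = -A^-12 + A^-8 - A^-4 + 2 - A^4 + A^8, w = +4]
note: V(t) takes 3 values over 6 diagrams, fixing the grouping


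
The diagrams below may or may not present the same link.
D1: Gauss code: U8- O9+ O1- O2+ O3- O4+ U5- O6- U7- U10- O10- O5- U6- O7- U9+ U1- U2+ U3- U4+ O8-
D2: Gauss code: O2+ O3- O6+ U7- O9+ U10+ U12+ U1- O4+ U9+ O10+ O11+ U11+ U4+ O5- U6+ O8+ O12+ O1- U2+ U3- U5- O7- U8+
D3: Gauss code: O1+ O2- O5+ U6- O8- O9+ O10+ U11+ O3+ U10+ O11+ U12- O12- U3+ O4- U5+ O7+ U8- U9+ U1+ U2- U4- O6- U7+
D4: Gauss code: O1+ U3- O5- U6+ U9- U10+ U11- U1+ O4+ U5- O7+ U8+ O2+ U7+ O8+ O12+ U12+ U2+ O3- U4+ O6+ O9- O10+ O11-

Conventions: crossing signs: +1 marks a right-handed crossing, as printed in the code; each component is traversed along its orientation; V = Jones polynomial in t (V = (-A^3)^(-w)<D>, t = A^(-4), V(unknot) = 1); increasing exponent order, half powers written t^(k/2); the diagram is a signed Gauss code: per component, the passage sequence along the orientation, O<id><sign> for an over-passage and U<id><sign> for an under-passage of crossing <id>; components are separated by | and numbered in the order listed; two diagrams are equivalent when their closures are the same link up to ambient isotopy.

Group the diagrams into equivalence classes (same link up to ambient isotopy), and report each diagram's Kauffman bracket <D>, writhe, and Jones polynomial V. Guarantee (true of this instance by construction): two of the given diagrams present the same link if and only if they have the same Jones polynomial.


grouping into links: {D1} | {D2, D3, D4}
V(D1) = -t^-4 + t^-3 + t^-1  (w -4, c 10, <D> = A^-8 + 1 - A^4)
V(D2) = t^-1 - 1 + 2t - 3t^2 + 3t^3 - 2t^4 + 2t^5 - t^6  [12 crossings, <D> = -A^-12 + 2A^-8 - 2A^-4 + 3 - 3A^4 + 2A^8 - A^12 + A^16, w = +4]
D3 (bracket -A^-18 + 2A^-14 - 2A^-10 + 3A^-6 - 3A^-2 + 2A^2 - A^6 + A^10; 12 crossings at w = +2): V = t^-1 - 1 + 2t - 3t^2 + 3t^3 - 2t^4 + 2t^5 - t^6
V(D4) = t^-1 - 1 + 2t - 3t^2 + 3t^3 - 2t^4 + 2t^5 - t^6  (w +4, c 12, <D> = -A^-12 + 2A^-8 - 2A^-4 + 3 - 3A^4 + 2A^8 - A^12 + A^16)
why: comparing 4 Jones polynomials yields 2 groups


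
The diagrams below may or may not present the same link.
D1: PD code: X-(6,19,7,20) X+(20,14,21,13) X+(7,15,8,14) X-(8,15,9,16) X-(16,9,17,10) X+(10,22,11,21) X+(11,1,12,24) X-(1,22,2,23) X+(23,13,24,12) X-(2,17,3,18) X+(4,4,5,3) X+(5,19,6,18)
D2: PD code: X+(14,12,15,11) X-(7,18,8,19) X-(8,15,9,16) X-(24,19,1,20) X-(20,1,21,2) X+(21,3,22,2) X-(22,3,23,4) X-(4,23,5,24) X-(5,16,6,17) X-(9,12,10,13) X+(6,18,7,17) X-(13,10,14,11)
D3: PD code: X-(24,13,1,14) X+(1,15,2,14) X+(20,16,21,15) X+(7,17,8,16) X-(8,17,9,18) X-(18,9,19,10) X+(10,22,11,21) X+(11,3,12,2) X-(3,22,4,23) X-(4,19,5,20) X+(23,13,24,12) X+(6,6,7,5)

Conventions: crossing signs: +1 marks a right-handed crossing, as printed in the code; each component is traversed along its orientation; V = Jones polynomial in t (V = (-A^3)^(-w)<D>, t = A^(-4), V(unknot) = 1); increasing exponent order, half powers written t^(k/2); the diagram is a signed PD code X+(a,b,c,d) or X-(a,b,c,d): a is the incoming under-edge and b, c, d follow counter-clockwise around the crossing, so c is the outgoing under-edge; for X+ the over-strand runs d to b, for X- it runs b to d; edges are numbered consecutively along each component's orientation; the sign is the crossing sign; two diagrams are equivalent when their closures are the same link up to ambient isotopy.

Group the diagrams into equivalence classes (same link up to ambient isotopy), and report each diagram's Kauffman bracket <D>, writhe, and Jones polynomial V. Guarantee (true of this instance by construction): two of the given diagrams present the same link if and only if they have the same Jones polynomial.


classes: {D1, D3} | {D2}
V(D1) = t^-2 - t^-1 + 2 - 2t + t^2 - t^3 + t^4  [12 crossings, <D> = A^-10 - A^-6 + A^-2 - 2A^2 + 2A^6 - A^10 + A^14, w = +2]
D2 (bracket A^-14 + A^-6 - A^-2; 12 crossings at w = -6): V = -t^-4 + t^-3 + t^-1
V(D3) = t^-2 - t^-1 + 2 - 2t + t^2 - t^3 + t^4  [12 crossings, <D> = A^-10 - A^-6 + A^-2 - 2A^2 + 2A^6 - A^10 + A^14, w = +2]
note: V(t) takes 2 values over 3 diagrams, fixing the grouping


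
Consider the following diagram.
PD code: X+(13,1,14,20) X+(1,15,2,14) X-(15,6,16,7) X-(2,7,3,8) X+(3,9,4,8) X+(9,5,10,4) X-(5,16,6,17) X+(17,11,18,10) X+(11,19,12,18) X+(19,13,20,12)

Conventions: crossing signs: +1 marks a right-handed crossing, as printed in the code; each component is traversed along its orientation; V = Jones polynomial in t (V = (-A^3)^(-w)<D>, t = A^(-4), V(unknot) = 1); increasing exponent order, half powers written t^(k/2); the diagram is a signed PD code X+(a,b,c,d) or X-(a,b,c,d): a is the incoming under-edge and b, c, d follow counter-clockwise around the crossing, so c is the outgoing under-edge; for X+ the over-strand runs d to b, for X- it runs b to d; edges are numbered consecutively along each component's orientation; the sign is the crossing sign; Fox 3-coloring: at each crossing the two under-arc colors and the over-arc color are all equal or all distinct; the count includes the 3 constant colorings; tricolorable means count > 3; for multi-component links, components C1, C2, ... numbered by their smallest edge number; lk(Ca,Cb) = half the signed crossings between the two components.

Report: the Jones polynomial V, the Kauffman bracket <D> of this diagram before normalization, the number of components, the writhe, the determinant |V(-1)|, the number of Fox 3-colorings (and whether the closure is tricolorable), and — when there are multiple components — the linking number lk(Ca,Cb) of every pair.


V = 1 - t + 2t^2 - 2t^3 + 3t^4 - 3t^5 + 2t^6 - 2t^7 + t^8
<D> = A^-20 - 2A^-16 + 2A^-12 - 3A^-8 + 3A^-4 - 2 + 2A^4 - A^8 + A^12 (w = +4)
1 component over 10 crossings, w = +4
3 Fox colorings among 3^10, |V(-1)| = 17: not tricolorable
why: w = +4 shifts under R1 moves; the (-A^3)^(-4) factor cancels that in V


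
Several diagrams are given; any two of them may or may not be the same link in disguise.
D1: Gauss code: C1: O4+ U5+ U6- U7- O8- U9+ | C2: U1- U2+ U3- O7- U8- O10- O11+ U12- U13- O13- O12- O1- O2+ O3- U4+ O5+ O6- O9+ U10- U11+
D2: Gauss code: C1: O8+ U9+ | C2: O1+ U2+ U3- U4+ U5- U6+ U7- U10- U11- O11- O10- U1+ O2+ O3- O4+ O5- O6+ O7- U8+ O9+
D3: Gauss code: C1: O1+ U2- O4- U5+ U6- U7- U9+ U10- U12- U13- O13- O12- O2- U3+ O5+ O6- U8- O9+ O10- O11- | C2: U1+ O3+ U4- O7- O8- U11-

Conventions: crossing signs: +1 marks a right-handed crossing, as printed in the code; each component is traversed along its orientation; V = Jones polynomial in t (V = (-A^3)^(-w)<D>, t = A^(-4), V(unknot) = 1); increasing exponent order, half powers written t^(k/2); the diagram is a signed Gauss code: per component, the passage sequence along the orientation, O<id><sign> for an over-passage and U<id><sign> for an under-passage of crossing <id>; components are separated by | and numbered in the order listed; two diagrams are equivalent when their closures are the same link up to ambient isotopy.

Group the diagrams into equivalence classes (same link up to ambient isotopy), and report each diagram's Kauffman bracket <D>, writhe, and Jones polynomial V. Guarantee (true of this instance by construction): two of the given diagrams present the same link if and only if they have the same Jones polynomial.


grouping into links: {D1} | {D2} | {D3}
V(D1) = t^(-7/2) - 2t^(-5/2) + t^(-3/2) - 2t^(-1/2) + t^(1/2) - t^(3/2)  (w -3, c 13, <D> = A^-15 - A^-11 + 2A^-7 - A^-3 + 2A - A^5)
D2 (bracket A^-7 + A; 11 crossings at w = +1): V = -t^(1/2) - t^(5/2)
V(D3) = -t^(-5/2) - t^(-1/2)  [13 crossings, <D> = A^-13 + A^-5, w = -5]
why: comparing 3 Jones polynomials yields 3 groups


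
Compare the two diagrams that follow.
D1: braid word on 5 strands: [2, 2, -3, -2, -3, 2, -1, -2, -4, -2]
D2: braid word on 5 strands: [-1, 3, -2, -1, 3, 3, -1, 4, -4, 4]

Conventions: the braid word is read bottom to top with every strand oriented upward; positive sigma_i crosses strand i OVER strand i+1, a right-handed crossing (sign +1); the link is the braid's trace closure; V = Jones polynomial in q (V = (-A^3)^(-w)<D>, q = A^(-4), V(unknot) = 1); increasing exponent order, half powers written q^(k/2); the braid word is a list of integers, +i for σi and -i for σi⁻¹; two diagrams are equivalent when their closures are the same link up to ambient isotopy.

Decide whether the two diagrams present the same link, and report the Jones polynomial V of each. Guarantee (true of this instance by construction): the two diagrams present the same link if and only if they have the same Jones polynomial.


equivalent: no
V(D1) = 1  (w -4, c 10, <D> = A^-12)
V(D2) = -q^-3 + q^-2 - q^-1 + 3 - q + q^2 - q^3  [10 crossings, <D> = -A^-12 + A^-8 - A^-4 + 3 - A^4 + A^8 - A^12, w = 0]
key observation: comparing 2 Jones polynomials yields 2 groups


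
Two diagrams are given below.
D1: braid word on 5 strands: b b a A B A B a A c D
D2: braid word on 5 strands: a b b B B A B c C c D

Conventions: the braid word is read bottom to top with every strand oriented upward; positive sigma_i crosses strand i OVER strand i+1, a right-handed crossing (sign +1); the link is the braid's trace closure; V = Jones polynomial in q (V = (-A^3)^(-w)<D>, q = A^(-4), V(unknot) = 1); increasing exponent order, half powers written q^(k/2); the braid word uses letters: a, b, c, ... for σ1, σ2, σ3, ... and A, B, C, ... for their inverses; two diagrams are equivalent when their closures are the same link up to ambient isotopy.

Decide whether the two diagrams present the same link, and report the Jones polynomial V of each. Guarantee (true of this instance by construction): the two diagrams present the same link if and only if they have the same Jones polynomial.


equivalent: yes
V(D1) = -q^(-1/2) - q^(1/2)  (w -1, c 11, <D> = A^-5 + A^-1)
V(D2) = -q^(-1/2) - q^(1/2)  (w -1, c 11, <D> = A^-5 + A^-1)
why: D2 (11 crossings) and D1 (11) are Markov-related braid presentations


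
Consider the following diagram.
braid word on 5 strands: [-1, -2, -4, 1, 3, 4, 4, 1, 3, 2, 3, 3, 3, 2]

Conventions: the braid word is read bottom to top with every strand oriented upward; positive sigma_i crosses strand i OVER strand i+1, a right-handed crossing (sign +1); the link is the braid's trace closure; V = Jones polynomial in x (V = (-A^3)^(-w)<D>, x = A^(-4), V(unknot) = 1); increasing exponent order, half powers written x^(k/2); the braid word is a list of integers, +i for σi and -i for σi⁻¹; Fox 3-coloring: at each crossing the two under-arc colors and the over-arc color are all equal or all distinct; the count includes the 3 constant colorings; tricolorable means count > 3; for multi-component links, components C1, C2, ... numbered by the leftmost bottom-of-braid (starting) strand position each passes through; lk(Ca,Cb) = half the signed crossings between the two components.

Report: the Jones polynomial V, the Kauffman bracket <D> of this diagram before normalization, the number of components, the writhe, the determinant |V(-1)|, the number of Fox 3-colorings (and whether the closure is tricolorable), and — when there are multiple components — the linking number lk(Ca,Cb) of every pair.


Jones polynomial: V(x) = x^3 - x^4 + 2x^5 - 2x^6 + 3x^7 - 2x^8 + 2x^9 - 2x^10
<D> = -2A^-16 + 2A^-12 - 2A^-8 + 3A^-4 - 2 + 2A^4 - A^8 + A^12; writhe +8
components 1, writhe +8 (14 crossings)
3-colorings: 9 of 3^14, det 15 — tricolorable
note: |V(-1)| = 15: so tricolorable, since 3 divides 15


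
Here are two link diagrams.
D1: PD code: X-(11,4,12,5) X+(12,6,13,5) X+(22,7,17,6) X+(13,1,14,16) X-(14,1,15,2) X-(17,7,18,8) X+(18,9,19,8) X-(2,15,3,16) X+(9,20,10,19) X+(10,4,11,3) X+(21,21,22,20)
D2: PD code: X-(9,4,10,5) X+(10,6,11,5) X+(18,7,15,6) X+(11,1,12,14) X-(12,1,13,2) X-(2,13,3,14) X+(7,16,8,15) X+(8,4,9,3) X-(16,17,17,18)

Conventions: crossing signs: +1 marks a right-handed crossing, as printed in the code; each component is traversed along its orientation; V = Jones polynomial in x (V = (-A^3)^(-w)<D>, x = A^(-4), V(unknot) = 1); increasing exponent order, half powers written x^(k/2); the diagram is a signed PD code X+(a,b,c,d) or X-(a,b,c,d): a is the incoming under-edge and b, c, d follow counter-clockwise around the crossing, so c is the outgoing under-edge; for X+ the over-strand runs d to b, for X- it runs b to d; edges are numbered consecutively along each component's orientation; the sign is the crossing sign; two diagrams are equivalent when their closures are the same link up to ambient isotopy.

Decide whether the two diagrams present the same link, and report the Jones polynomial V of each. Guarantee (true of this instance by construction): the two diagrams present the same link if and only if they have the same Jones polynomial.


equivalent: yes
D1 (bracket A^-1 + A^7; 11 crossings at w = +3): V = -x^(1/2) - x^(5/2)
D2 (bracket A^-7 + A; 9 crossings at w = +1): V = -x^(1/2) - x^(5/2)
key observation: one V(x) for all 2 diagrams — one class (guaranteed)


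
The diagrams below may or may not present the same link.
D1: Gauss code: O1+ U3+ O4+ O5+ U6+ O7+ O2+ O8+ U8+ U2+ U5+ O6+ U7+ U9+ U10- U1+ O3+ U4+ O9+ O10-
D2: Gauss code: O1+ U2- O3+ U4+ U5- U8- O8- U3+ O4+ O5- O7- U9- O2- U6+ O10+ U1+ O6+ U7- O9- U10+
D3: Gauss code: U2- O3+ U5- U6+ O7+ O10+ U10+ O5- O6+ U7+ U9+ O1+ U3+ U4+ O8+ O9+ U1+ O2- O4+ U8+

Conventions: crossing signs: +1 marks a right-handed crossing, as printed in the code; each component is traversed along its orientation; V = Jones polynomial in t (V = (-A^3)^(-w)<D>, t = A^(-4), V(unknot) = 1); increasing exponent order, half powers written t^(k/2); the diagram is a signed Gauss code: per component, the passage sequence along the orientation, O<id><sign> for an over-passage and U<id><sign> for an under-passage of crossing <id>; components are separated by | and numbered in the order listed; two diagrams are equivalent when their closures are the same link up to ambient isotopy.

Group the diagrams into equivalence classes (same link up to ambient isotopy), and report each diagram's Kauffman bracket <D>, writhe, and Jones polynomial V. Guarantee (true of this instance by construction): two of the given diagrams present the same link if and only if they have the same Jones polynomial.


grouping into links: {D1} | {D2} | {D3}
V(D1) = t^2 + 2t^4 - 2t^5 + t^6 - 2t^7 + t^8  (w +8, c 10, <D> = A^-8 - 2A^-4 + 1 - 2A^4 + 2A^8 + A^16)
V(D2) = -t^-3 + 2t^-2 - 2t^-1 + 3 - 2t + 2t^2 - t^3  [10 crossings, <D> = -A^-12 + 2A^-8 - 2A^-4 + 3 - 2A^4 + 2A^8 - A^12, w = 0]
V(D3) = t - t^2 + 2t^3 - t^4 + t^5 - t^6  [10 crossings, <D> = -A^-6 + A^-2 - A^2 + 2A^6 - A^10 + A^14, w = +6]
why: 3 values of V(t) split the 3 diagrams


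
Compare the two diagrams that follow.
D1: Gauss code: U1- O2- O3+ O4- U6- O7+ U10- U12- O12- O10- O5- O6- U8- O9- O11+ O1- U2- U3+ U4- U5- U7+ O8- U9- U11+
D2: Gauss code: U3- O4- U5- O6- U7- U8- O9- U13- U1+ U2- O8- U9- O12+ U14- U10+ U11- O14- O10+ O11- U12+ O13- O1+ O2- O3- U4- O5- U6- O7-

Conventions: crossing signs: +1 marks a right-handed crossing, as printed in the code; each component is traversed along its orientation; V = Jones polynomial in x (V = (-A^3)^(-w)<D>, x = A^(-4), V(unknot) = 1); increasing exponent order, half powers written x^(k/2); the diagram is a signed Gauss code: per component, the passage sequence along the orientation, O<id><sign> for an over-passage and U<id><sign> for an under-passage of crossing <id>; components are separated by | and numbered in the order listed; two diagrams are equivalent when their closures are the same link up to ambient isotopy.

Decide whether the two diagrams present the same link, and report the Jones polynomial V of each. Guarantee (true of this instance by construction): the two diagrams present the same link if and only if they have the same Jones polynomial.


same link: no
V(D1) = -x^-4 + x^-3 + x^-1  [12 crossings, <D> = A^-14 + A^-6 - A^-2, w = -6]
V(D2) = x^-11 - 2x^-10 + 2x^-9 - 3x^-8 + 2x^-7 - 2x^-6 + 2x^-5 + x^-3  [14 crossings, <D> = A^-12 + 2A^-4 - 2 + 2A^4 - 3A^8 + 2A^12 - 2A^16 + A^20, w = -8]
insight: V(x) takes 2 values over 2 diagrams, fixing the grouping


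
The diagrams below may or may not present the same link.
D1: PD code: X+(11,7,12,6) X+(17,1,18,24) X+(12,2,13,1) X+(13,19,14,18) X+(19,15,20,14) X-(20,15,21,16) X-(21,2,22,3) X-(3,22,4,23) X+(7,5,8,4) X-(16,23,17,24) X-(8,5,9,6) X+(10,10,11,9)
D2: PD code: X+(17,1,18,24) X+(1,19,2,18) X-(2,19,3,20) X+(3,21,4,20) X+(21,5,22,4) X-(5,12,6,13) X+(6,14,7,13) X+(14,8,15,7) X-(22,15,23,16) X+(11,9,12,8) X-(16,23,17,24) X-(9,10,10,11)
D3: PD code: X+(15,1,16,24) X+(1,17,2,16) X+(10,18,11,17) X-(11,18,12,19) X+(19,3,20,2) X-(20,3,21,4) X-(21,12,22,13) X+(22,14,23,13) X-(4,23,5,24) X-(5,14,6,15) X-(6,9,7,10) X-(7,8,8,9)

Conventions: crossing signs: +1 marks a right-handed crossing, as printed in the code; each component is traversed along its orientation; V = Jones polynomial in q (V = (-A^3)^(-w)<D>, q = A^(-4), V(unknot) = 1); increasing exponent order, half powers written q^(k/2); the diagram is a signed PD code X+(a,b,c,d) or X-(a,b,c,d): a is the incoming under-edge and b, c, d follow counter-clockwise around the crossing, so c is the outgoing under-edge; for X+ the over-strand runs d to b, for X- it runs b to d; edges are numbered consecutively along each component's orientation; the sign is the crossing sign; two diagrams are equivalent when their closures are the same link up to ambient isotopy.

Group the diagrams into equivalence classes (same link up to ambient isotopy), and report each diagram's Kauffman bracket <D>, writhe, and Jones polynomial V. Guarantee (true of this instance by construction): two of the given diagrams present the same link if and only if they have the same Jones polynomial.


classes: {D1, D2, D3}
V(D1) = 1  [12 crossings, <D> = A^6, w = +2]
D2 (bracket A^6; 12 crossings at w = +2): V = 1
V(D3) = 1  [12 crossings, <D> = A^-6, w = -2]
note: one V(q) for all 3 diagrams — one class (guaranteed)


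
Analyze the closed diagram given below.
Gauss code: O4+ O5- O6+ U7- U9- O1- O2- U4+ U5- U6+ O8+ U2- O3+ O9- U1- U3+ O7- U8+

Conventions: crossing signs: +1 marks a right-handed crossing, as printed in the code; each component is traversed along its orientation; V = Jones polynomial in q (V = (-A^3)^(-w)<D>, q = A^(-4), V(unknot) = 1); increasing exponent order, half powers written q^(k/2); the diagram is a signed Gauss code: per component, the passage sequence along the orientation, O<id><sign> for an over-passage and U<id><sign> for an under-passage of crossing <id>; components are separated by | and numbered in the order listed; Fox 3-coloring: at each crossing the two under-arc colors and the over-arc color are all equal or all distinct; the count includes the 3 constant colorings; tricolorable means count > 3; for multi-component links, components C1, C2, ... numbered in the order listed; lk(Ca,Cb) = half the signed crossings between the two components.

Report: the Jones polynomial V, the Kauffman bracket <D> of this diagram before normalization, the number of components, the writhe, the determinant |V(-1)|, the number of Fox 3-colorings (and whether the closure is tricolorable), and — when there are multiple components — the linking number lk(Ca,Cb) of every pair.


Jones polynomial: V(q) = q^-4 - q^-3 + q^-2 - 2q^-1 + 2 - q + q^2
<D> = -A^-11 + A^-7 - 2A^-3 + 2A - A^5 + A^9 - A^13; writhe -1
components 1, writhe -1 (9 crossings)
3-colorings: 9 of 3^9, det 9 — tricolorable
note: det 9 = |V(-1)|; divisible by 3, so tricolorable


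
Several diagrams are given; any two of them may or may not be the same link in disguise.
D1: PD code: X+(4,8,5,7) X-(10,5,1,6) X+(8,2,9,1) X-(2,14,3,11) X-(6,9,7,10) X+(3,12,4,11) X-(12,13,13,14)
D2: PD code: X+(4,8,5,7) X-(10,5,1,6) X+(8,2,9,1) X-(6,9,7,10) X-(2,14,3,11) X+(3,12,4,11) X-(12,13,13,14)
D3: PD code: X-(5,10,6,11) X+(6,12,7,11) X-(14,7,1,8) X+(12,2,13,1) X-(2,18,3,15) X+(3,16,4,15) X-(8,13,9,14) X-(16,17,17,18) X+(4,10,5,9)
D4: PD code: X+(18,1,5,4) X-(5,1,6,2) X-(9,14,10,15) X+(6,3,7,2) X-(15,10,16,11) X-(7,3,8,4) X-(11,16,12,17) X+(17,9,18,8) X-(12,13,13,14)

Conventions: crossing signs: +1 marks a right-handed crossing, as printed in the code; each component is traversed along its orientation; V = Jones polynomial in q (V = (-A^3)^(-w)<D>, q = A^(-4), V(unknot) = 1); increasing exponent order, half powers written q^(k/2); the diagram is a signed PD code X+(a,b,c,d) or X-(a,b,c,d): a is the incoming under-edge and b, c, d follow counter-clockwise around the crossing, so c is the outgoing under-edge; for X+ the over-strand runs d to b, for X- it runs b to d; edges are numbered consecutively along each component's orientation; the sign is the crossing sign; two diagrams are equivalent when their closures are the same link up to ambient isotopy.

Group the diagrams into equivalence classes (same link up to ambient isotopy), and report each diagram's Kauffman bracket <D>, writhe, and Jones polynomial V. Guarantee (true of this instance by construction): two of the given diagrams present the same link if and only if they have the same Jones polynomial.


grouping into links: {D1, D2, D3} | {D4}
V(D1) = -q^(-5/2) - q^(5/2)  (w -1, c 7, <D> = A^-13 + A^7)
V(D2) = -q^(-5/2) - q^(5/2)  [7 crossings, <D> = A^-13 + A^7, w = -1]
V(D3) = -q^(-5/2) - q^(5/2)  (w -1, c 9, <D> = A^-13 + A^7)
V(D4) = q^(-9/2) - q^(-5/2) - q^(-3/2) - q^(-1/2)  (w -3, c 9, <D> = A^-7 + A^-3 + A - A^9)
why: 2 values of V(q) split the 4 diagrams


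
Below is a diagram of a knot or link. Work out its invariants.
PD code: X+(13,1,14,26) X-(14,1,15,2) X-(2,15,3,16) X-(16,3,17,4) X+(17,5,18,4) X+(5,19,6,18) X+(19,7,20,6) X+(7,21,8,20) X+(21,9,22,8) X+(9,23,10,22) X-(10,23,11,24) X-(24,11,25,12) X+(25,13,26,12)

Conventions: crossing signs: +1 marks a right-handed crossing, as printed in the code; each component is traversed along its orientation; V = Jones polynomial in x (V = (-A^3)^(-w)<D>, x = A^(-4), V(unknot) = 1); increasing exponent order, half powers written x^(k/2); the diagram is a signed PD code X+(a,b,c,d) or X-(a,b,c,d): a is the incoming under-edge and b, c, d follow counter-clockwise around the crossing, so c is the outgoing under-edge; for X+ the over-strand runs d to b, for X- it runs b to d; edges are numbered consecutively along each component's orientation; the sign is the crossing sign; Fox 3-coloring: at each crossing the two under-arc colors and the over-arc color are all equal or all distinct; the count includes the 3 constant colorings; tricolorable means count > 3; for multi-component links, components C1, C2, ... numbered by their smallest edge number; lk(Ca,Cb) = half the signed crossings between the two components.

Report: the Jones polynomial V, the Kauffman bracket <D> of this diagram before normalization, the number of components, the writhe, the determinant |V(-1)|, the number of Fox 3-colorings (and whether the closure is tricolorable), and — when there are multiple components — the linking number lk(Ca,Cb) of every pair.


Jones polynomial: V(x) = x + x^3 - x^4
<D> = A^-7 - A^-3 - A^5; writhe +3
components 1, writhe +3 (13 crossings)
3-colorings: 9 of 3^13, det 3 — tricolorable
note: w = +3 (over 13 crossings) is diagram-only; (-A^3)^(-3) removes it from V


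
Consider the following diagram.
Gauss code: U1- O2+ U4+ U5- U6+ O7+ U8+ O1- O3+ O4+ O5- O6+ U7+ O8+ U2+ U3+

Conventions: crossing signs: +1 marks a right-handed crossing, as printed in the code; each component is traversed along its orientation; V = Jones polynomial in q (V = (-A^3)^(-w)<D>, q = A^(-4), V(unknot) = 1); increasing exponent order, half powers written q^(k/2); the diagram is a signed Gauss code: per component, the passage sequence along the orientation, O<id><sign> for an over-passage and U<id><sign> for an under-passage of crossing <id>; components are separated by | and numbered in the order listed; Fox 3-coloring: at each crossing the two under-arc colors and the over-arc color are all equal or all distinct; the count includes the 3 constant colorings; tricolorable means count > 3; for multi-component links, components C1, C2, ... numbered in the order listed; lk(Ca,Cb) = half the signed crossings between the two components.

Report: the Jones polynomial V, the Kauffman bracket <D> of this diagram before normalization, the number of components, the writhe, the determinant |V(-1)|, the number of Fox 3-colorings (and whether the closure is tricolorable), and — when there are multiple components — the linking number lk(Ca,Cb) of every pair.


Jones polynomial: V(q) = q + q^3 - q^4
<D> = -A^-4 + 1 + A^8; writhe +4
components 1, writhe +4 (8 crossings)
3-colorings: 9 of 3^8, det 3 — tricolorable
note: w = +4 shifts under R1 moves; the (-A^3)^(-4) factor cancels that in V


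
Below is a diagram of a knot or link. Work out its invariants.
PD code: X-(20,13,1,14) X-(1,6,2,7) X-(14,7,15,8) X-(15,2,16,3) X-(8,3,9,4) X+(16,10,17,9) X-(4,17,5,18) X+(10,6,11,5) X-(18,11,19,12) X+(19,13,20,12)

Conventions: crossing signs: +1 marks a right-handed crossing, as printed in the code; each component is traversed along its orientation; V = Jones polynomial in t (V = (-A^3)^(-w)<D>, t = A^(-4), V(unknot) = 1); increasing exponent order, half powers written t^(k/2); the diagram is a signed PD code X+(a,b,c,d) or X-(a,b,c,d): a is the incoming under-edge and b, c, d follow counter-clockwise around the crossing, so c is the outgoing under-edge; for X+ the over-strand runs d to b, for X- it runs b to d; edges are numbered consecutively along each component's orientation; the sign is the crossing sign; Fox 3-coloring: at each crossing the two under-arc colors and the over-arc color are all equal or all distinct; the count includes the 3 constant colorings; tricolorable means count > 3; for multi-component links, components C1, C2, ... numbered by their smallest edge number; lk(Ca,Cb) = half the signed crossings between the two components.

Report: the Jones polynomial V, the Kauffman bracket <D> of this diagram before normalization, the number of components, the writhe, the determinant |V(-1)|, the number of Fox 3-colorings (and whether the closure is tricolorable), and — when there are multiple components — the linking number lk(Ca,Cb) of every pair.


Jones polynomial: V(t) = -t^-6 + t^-5 - t^-4 + 2t^-3 - t^-2 + t^-1
<D> = A^-8 - A^-4 + 2 - A^4 + A^8 - A^12; writhe -4
components 1, writhe -4 (10 crossings)
3-colorings: 3 of 3^10, det 7 — not tricolorable
note: |V(-1)| = 7: so not tricolorable, since 3 does not divide 7


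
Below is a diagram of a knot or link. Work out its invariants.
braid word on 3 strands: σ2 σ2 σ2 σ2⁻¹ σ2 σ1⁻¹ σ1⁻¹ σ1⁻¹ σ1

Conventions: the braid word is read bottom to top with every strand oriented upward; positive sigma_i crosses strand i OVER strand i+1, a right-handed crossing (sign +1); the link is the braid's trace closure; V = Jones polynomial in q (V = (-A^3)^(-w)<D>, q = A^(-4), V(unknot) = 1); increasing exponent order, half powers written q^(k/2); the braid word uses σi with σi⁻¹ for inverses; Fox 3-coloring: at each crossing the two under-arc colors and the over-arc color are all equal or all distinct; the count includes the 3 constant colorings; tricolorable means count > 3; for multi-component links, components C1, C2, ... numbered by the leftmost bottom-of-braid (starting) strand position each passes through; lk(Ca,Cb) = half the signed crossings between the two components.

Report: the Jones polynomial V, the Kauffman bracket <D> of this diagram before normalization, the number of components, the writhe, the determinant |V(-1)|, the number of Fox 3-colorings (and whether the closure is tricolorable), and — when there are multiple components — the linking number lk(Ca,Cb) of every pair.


Jones polynomial: V(q) = -q^(-3/2) - 2q^(1/2) + q^(3/2) - q^(5/2) + q^(7/2)
<D> = -A^-11 + A^-7 - A^-3 + 2A + A^9; writhe +1
components 2, writhe +1 (9 crossings)
linking number lk(C1,C2) = -1
3-colorings: 9 of 3^9, det 6 — tricolorable
note: inverse pairs cancel, leaving σ2 σ2 σ2 σ1⁻¹ σ1⁻¹


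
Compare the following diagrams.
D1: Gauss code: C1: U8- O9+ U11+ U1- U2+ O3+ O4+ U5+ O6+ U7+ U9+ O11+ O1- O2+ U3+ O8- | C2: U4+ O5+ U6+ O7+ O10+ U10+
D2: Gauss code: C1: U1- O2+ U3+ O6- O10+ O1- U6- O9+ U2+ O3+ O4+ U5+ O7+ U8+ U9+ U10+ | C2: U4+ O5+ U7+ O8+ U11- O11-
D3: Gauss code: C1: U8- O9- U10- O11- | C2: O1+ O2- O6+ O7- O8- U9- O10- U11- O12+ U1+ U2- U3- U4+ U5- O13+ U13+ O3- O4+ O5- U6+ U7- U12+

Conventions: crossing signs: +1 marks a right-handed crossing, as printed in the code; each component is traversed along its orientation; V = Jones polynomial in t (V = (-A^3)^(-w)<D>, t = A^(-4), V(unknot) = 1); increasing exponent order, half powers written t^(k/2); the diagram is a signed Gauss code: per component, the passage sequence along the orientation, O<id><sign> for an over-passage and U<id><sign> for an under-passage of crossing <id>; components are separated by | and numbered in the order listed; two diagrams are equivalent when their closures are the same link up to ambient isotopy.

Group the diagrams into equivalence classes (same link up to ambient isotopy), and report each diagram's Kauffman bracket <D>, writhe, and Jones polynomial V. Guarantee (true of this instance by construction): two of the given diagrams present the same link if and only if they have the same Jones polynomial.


classes: {D1, D2} | {D3}
V(D1) = -t^(5/2) - 2t^(9/2) + 2t^(11/2) - 2t^(13/2) + 2t^(15/2) - 2t^(17/2) + t^(19/2)  [11 crossings, <D> = -A^-17 + 2A^-13 - 2A^-9 + 2A^-5 - 2A^-1 + 2A^3 + A^11, w = +7]
V(D2) = -t^(5/2) - 2t^(9/2) + 2t^(11/2) - 2t^(13/2) + 2t^(15/2) - 2t^(17/2) + t^(19/2)  (w +5, c 11, <D> = -A^-23 + 2A^-19 - 2A^-15 + 2A^-11 - 2A^-7 + 2A^-3 + A^5)
D3 (bracket A^-3 + A^5 - A^9 + A^13; 13 crossings at w = -3): V = -t^(-11/2) + t^(-9/2) - t^(-7/2) - t^(-3/2)
note: comparing 3 Jones polynomials yields 2 groups
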